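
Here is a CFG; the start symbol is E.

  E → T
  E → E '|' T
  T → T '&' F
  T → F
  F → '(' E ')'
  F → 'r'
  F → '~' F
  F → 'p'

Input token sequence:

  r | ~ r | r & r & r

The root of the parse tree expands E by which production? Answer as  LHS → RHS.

[E [E [E [T [F r]]] | [T [F ~ [F r]]]] | [T [T [T [F r]] & [F r]] & [F r]]]

E → E '|' T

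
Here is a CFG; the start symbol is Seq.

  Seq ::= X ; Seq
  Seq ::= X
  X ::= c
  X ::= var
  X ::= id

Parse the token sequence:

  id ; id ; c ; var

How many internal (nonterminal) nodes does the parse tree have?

8

[Seq [X id] ; [Seq [X id] ; [Seq [X c] ; [Seq [X var]]]]]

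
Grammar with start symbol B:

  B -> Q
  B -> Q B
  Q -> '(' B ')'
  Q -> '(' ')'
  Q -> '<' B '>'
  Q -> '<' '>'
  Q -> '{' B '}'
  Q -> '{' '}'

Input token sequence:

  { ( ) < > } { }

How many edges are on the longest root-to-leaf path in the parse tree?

[B [Q { [B [Q ( )] [B [Q < >]]] }] [B [Q { }]]]

5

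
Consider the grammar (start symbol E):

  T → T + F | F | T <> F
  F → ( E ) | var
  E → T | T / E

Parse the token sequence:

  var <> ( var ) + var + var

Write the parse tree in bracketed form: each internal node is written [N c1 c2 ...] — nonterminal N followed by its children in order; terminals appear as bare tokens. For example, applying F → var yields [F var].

[E [T [T [T [T [F var]] <> [F ( [E [T [F var]]] )]] + [F var]] + [F var]]]

E
T
T + F
T + F + F
T <> F + F + F
F <> F + F + F
var <> F + F + F
var <> ( E ) + F + F
var <> ( T ) + F + F
var <> ( F ) + F + F
var <> ( var ) + F + F
var <> ( var ) + var + F
var <> ( var ) + var + var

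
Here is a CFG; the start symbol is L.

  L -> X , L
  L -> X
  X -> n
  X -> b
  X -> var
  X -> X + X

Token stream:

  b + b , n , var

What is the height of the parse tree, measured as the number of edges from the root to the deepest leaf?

[L [X [X b] + [X b]] , [L [X n] , [L [X var]]]]

4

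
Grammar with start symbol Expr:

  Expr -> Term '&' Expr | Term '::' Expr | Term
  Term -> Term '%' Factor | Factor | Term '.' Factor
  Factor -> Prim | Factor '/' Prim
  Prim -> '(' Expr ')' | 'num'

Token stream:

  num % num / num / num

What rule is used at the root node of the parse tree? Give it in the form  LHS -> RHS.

Expr -> Term

[Expr [Term [Term [Factor [Prim num]]] % [Factor [Factor [Factor [Prim num]] / [Prim num]] / [Prim num]]]]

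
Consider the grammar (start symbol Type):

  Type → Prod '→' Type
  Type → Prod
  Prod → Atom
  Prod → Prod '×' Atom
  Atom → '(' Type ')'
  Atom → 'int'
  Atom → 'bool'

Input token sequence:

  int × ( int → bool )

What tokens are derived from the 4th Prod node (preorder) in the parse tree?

[Type [Prod [Prod [Atom int]] × [Atom ( [Type [Prod [Atom int]] → [Type [Prod [Atom bool]]]] )]]]

bool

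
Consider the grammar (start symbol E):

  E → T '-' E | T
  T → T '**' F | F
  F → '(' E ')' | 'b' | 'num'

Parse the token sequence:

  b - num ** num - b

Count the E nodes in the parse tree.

[E [T [F b]] - [E [T [T [F num]] ** [F num]] - [E [T [F b]]]]]

3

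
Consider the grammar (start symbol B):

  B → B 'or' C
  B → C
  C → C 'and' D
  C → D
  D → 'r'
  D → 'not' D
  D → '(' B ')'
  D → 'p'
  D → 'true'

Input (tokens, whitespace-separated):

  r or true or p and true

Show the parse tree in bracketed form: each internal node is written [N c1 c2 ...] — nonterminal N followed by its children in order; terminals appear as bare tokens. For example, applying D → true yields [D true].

[B [B [B [C [D r]]] or [C [D true]]] or [C [C [D p]] and [D true]]]

B
B or C
B or C or C
C or C or C
D or C or C
r or C or C
r or D or C
r or true or C
r or true or C and D
r or true or D and D
r or true or p and D
r or true or p and true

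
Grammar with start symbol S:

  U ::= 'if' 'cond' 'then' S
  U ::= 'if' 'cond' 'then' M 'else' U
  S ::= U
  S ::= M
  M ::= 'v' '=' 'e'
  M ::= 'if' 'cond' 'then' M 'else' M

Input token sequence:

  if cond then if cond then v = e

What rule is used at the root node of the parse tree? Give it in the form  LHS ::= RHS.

[S [U if cond then [S [U if cond then [S [M v = e]]]]]]

S ::= U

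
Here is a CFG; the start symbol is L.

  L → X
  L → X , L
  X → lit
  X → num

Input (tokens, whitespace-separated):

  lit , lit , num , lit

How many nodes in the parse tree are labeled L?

[L [X lit] , [L [X lit] , [L [X num] , [L [X lit]]]]]

4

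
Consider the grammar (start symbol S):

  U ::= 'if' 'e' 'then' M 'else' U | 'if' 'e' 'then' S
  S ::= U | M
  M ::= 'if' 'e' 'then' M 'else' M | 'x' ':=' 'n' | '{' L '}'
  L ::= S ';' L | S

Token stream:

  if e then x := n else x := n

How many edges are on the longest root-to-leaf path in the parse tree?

[S [M if e then [M x := n] else [M x := n]]]

3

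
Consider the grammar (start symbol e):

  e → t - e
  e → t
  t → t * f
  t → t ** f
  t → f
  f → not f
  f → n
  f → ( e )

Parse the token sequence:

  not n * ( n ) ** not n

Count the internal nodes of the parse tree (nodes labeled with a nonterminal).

12

[e [t [t [t [f not [f n]]] * [f ( [e [t [f n]]] )]] ** [f not [f n]]]]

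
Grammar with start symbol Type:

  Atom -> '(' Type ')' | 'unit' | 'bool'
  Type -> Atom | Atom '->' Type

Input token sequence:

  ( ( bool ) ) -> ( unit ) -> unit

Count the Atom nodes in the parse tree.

[Type [Atom ( [Type [Atom ( [Type [Atom bool]] )]] )] -> [Type [Atom ( [Type [Atom unit]] )] -> [Type [Atom unit]]]]

6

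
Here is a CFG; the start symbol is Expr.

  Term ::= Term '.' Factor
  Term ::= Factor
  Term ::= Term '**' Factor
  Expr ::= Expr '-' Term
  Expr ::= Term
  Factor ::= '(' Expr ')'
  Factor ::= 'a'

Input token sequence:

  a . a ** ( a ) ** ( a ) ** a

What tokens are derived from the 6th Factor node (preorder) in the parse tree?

a

[Expr [Term [Term [Term [Term [Term [Factor a]] . [Factor a]] ** [Factor ( [Expr [Term [Factor a]]] )]] ** [Factor ( [Expr [Term [Factor a]]] )]] ** [Factor a]]]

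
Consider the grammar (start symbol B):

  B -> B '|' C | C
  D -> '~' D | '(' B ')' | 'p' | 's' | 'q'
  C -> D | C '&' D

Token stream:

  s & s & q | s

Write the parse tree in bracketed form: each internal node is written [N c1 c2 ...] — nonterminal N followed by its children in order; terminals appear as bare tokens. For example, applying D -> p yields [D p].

B
B | C
C | C
C & D | C
C & D & D | C
D & D & D | C
s & D & D | C
s & s & D | C
s & s & q | C
s & s & q | D
s & s & q | s

[B [B [C [C [C [D s]] & [D s]] & [D q]]] | [C [D s]]]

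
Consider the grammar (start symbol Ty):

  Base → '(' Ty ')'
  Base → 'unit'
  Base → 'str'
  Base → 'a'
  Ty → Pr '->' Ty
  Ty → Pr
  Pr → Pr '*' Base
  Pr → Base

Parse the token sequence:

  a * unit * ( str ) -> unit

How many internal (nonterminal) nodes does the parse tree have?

13

[Ty [Pr [Pr [Pr [Base a]] * [Base unit]] * [Base ( [Ty [Pr [Base str]]] )]] -> [Ty [Pr [Base unit]]]]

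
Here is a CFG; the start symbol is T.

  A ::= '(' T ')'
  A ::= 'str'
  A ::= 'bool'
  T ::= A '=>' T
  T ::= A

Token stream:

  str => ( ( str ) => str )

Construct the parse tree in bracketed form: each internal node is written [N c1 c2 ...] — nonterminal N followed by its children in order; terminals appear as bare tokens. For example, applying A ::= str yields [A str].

T
A => T
str => T
str => A
str => ( T )
str => ( A => T )
str => ( ( T ) => T )
str => ( ( A ) => T )
str => ( ( str ) => T )
str => ( ( str ) => A )
str => ( ( str ) => str )

[T [A str] => [T [A ( [T [A ( [T [A str]] )] => [T [A str]]] )]]]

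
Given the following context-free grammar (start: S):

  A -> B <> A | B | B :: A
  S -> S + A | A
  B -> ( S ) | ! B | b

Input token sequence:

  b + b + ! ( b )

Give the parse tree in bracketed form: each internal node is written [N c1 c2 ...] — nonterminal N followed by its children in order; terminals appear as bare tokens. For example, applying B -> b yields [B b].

S
S + A
S + A + A
A + A + A
B + A + A
b + A + A
b + B + A
b + b + A
b + b + B
b + b + ! B
b + b + ! ( S )
b + b + ! ( A )
b + b + ! ( B )
b + b + ! ( b )

[S [S [S [A [B b]]] + [A [B b]]] + [A [B ! [B ( [S [A [B b]]] )]]]]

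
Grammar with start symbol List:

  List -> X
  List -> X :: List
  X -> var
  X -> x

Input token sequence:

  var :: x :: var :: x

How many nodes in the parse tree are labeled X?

[List [X var] :: [List [X x] :: [List [X var] :: [List [X x]]]]]

4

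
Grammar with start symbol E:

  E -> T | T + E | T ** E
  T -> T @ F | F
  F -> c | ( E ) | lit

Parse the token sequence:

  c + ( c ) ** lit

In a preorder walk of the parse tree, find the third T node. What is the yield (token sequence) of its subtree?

[E [T [F c]] + [E [T [F ( [E [T [F c]]] )]] ** [E [T [F lit]]]]]

c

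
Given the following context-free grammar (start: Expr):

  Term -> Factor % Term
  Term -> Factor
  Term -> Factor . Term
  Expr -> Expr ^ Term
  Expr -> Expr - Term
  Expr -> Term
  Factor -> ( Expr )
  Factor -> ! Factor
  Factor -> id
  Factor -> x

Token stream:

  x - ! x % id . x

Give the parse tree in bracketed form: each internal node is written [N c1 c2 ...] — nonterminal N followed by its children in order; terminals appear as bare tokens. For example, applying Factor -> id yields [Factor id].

Expr
Expr - Term
Term - Term
Factor - Term
x - Term
x - Factor % Term
x - ! Factor % Term
x - ! x % Term
x - ! x % Factor . Term
x - ! x % id . Term
x - ! x % id . Factor
x - ! x % id . x

[Expr [Expr [Term [Factor x]]] - [Term [Factor ! [Factor x]] % [Term [Factor id] . [Term [Factor x]]]]]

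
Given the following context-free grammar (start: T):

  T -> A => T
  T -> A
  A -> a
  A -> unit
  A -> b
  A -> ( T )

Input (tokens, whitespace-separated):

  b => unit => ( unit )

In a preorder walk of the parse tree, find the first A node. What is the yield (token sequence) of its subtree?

b

[T [A b] => [T [A unit] => [T [A ( [T [A unit]] )]]]]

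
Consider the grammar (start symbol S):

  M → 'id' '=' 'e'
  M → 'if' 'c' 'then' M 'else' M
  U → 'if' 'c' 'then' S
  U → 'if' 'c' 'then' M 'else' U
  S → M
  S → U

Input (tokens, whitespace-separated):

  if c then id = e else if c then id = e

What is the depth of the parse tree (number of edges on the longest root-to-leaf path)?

[S [U if c then [M id = e] else [U if c then [S [M id = e]]]]]

5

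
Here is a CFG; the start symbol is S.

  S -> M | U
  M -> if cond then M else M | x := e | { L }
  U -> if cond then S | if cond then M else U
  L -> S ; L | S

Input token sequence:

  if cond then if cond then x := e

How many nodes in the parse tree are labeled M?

1

[S [U if cond then [S [U if cond then [S [M x := e]]]]]]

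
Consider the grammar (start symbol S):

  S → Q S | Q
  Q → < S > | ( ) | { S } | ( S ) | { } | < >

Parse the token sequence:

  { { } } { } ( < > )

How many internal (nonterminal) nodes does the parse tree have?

10

[S [Q { [S [Q { }]] }] [S [Q { }] [S [Q ( [S [Q < >]] )]]]]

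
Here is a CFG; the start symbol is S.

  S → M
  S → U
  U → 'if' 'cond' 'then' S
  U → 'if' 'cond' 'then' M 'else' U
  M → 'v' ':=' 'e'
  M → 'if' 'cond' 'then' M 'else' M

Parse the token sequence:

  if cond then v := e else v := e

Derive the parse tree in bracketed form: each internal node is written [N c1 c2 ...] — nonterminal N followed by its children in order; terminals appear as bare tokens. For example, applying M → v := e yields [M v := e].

[S [M if cond then [M v := e] else [M v := e]]]

S
M
if cond then M else M
if cond then v := e else M
if cond then v := e else v := e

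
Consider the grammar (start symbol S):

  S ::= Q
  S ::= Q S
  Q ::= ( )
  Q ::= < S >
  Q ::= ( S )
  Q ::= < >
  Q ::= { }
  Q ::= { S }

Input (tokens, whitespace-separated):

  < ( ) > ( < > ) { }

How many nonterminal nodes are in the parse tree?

[S [Q < [S [Q ( )]] >] [S [Q ( [S [Q < >]] )] [S [Q { }]]]]

10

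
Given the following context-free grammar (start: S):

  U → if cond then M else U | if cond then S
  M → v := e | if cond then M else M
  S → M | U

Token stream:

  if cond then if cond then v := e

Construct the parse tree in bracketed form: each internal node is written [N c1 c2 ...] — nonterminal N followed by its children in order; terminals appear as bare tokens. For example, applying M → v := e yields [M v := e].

[S [U if cond then [S [U if cond then [S [M v := e]]]]]]

S
U
if cond then S
if cond then U
if cond then if cond then S
if cond then if cond then M
if cond then if cond then v := e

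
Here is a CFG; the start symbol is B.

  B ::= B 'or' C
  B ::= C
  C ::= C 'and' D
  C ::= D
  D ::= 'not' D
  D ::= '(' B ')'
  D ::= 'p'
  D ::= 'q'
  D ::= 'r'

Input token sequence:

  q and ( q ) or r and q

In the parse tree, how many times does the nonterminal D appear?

5

[B [B [C [C [D q]] and [D ( [B [C [D q]]] )]]] or [C [C [D r]] and [D q]]]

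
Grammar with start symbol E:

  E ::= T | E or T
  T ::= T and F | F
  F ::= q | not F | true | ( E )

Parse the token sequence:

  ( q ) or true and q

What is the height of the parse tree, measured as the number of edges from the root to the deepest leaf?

7

[E [E [T [F ( [E [T [F q]]] )]]] or [T [T [F true]] and [F q]]]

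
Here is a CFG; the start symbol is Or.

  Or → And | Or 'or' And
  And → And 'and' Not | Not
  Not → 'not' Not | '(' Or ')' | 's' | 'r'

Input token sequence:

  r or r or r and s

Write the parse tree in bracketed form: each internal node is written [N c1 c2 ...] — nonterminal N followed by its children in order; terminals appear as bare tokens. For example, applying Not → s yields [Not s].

[Or [Or [Or [And [Not r]]] or [And [Not r]]] or [And [And [Not r]] and [Not s]]]

Or
Or or And
Or or And or And
And or And or And
Not or And or And
r or And or And
r or Not or And
r or r or And
r or r or And and Not
r or r or Not and Not
r or r or r and Not
r or r or r and s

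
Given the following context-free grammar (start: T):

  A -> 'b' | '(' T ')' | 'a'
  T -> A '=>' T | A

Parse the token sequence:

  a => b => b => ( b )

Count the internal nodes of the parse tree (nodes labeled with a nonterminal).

10

[T [A a] => [T [A b] => [T [A b] => [T [A ( [T [A b]] )]]]]]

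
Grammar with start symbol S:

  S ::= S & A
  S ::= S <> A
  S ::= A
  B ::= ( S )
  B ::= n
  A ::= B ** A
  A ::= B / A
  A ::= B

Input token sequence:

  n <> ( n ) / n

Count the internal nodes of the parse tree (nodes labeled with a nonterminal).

[S [S [A [B n]]] <> [A [B ( [S [A [B n]]] )] / [A [B n]]]]

11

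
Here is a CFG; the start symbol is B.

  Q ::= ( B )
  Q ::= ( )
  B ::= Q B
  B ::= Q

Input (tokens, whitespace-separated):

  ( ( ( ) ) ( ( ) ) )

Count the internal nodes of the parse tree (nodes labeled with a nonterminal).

[B [Q ( [B [Q ( [B [Q ( )]] )] [B [Q ( [B [Q ( )]] )]]] )]]

10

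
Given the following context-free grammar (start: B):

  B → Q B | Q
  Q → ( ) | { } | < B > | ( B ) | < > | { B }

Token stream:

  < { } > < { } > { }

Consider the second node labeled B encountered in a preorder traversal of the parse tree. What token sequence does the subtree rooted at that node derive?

{ }

[B [Q < [B [Q { }]] >] [B [Q < [B [Q { }]] >] [B [Q { }]]]]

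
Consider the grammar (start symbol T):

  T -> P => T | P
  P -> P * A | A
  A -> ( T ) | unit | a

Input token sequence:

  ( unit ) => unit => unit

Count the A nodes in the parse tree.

[T [P [A ( [T [P [A unit]]] )]] => [T [P [A unit]] => [T [P [A unit]]]]]

4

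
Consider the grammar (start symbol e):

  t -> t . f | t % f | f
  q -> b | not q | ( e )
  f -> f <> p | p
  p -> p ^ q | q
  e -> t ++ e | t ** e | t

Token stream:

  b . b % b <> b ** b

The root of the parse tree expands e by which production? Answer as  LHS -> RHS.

[e [t [t [t [f [p [q b]]]] . [f [p [q b]]]] % [f [f [p [q b]]] <> [p [q b]]]] ** [e [t [f [p [q b]]]]]]

e -> t ** e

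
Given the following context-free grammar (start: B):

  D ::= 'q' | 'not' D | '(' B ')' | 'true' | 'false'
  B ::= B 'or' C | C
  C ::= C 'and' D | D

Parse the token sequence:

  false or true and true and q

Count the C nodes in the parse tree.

[B [B [C [D false]]] or [C [C [C [D true]] and [D true]] and [D q]]]

4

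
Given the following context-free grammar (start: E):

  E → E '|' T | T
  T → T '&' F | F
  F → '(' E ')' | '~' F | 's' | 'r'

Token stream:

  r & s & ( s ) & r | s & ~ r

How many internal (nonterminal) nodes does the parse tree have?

18

[E [E [T [T [T [T [F r]] & [F s]] & [F ( [E [T [F s]]] )]] & [F r]]] | [T [T [F s]] & [F ~ [F r]]]]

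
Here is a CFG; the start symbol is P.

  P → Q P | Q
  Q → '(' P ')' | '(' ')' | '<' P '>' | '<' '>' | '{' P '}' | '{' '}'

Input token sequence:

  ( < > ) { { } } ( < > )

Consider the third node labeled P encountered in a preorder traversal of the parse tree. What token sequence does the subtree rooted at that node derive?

{ { } } ( < > )

[P [Q ( [P [Q < >]] )] [P [Q { [P [Q { }]] }] [P [Q ( [P [Q < >]] )]]]]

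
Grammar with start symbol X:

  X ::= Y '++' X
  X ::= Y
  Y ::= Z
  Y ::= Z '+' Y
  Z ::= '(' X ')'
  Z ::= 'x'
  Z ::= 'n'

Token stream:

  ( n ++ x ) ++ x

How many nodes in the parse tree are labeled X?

[X [Y [Z ( [X [Y [Z n]] ++ [X [Y [Z x]]]] )]] ++ [X [Y [Z x]]]]

4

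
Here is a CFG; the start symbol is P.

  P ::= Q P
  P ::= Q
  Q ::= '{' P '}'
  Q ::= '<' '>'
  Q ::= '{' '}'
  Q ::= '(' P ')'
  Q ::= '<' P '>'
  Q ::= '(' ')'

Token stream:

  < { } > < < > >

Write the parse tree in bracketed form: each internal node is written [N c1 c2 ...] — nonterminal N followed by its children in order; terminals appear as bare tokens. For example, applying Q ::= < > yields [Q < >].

[P [Q < [P [Q { }]] >] [P [Q < [P [Q < >]] >]]]

P
Q P
< P > P
< Q > P
< { } > P
< { } > Q
< { } > < P >
< { } > < Q >
< { } > < < > >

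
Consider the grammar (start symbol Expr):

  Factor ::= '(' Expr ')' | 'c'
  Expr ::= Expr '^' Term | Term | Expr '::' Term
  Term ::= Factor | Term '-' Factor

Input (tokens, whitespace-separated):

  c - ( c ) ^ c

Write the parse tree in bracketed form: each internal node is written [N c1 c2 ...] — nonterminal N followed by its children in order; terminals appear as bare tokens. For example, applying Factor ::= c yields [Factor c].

[Expr [Expr [Term [Term [Factor c]] - [Factor ( [Expr [Term [Factor c]]] )]]] ^ [Term [Factor c]]]

Expr
Expr ^ Term
Term ^ Term
Term - Factor ^ Term
Factor - Factor ^ Term
c - Factor ^ Term
c - ( Expr ) ^ Term
c - ( Term ) ^ Term
c - ( Factor ) ^ Term
c - ( c ) ^ Term
c - ( c ) ^ Factor
c - ( c ) ^ c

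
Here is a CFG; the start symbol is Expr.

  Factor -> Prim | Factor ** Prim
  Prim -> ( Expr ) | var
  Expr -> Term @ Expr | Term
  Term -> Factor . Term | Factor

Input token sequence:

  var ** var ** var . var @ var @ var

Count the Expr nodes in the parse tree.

[Expr [Term [Factor [Factor [Factor [Prim var]] ** [Prim var]] ** [Prim var]] . [Term [Factor [Prim var]]]] @ [Expr [Term [Factor [Prim var]]] @ [Expr [Term [Factor [Prim var]]]]]]

3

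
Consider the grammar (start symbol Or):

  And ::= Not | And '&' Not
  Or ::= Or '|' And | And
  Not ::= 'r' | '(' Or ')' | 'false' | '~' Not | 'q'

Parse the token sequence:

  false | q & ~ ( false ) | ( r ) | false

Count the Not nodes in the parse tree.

[Or [Or [Or [Or [And [Not false]]] | [And [And [Not q]] & [Not ~ [Not ( [Or [And [Not false]]] )]]]] | [And [Not ( [Or [And [Not r]]] )]]] | [And [Not false]]]

8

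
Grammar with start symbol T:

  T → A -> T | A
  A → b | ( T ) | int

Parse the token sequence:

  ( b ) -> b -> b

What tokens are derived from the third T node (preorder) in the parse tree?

[T [A ( [T [A b]] )] -> [T [A b] -> [T [A b]]]]

b -> b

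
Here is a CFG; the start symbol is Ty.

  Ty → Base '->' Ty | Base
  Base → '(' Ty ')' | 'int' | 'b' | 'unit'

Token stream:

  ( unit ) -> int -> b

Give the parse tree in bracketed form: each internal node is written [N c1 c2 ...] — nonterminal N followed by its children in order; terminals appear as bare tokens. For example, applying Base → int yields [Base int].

Ty
Base -> Ty
( Ty ) -> Ty
( Base ) -> Ty
( unit ) -> Ty
( unit ) -> Base -> Ty
( unit ) -> int -> Ty
( unit ) -> int -> Base
( unit ) -> int -> b

[Ty [Base ( [Ty [Base unit]] )] -> [Ty [Base int] -> [Ty [Base b]]]]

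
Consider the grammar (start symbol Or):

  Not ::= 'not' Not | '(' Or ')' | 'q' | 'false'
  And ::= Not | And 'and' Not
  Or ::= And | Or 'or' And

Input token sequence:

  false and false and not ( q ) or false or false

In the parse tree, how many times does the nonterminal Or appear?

4

[Or [Or [Or [And [And [And [Not false]] and [Not false]] and [Not not [Not ( [Or [And [Not q]]] )]]]] or [And [Not false]]] or [And [Not false]]]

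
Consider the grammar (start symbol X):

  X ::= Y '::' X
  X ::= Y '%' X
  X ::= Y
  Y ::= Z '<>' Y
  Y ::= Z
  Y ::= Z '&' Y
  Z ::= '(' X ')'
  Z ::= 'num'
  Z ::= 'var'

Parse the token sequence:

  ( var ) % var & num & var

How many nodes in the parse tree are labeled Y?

5

[X [Y [Z ( [X [Y [Z var]]] )]] % [X [Y [Z var] & [Y [Z num] & [Y [Z var]]]]]]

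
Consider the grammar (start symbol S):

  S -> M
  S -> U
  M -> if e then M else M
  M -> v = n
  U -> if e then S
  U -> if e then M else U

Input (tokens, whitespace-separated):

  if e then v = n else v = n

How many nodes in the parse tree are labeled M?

3

[S [M if e then [M v = n] else [M v = n]]]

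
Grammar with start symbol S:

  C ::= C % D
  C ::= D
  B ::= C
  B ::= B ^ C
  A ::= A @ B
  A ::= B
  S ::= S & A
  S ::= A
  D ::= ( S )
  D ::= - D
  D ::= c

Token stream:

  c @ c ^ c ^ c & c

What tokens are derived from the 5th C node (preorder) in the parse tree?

[S [S [A [A [B [C [D c]]]] @ [B [B [B [C [D c]]] ^ [C [D c]]] ^ [C [D c]]]]] & [A [B [C [D c]]]]]

c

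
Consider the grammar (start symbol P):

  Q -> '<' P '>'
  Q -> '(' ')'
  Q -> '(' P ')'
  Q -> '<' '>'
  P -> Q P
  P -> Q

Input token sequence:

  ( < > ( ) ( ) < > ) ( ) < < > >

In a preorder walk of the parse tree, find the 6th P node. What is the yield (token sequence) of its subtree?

( ) < < > >

[P [Q ( [P [Q < >] [P [Q ( )] [P [Q ( )] [P [Q < >]]]]] )] [P [Q ( )] [P [Q < [P [Q < >]] >]]]]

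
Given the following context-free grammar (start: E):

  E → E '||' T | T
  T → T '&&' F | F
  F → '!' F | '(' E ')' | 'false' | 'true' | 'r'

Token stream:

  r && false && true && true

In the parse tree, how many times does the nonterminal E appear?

[E [T [T [T [T [F r]] && [F false]] && [F true]] && [F true]]]

1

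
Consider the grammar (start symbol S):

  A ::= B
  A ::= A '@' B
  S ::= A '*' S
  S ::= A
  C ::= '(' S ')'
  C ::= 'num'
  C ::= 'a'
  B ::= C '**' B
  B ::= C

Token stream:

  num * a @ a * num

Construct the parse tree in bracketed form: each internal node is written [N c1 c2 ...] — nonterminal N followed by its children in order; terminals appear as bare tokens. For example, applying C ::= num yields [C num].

[S [A [B [C num]]] * [S [A [A [B [C a]]] @ [B [C a]]] * [S [A [B [C num]]]]]]

S
A * S
B * S
C * S
num * S
num * A * S
num * A @ B * S
num * B @ B * S
num * C @ B * S
num * a @ B * S
num * a @ C * S
num * a @ a * S
num * a @ a * A
num * a @ a * B
num * a @ a * C
num * a @ a * num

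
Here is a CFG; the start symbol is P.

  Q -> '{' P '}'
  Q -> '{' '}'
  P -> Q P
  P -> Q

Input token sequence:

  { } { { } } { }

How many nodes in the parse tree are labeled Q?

[P [Q { }] [P [Q { [P [Q { }]] }] [P [Q { }]]]]

4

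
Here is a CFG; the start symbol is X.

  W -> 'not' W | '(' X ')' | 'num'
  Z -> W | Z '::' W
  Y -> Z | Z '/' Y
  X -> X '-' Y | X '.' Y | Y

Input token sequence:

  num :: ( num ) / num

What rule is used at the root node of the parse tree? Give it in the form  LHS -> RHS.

[X [Y [Z [Z [W num]] :: [W ( [X [Y [Z [W num]]]] )]] / [Y [Z [W num]]]]]

X -> Y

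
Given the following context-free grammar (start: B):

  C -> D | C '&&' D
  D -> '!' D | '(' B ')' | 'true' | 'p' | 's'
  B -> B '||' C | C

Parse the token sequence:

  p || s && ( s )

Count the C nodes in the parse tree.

[B [B [C [D p]]] || [C [C [D s]] && [D ( [B [C [D s]]] )]]]

4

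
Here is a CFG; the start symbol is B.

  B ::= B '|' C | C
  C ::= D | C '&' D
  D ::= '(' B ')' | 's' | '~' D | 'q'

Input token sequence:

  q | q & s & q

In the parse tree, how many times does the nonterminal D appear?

4

[B [B [C [D q]]] | [C [C [C [D q]] & [D s]] & [D q]]]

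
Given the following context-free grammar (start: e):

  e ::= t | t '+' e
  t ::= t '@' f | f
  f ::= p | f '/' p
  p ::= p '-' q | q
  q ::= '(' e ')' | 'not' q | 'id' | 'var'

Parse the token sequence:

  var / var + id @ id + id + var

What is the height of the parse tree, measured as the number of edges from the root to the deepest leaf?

8

[e [t [f [f [p [q var]]] / [p [q var]]]] + [e [t [t [f [p [q id]]]] @ [f [p [q id]]]] + [e [t [f [p [q id]]]] + [e [t [f [p [q var]]]]]]]]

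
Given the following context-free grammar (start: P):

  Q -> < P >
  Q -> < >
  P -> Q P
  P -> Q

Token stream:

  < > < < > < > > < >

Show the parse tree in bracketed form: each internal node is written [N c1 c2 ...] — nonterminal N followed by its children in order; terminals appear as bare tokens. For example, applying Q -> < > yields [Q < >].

P
Q P
< > P
< > Q P
< > < P > P
< > < Q P > P
< > < < > P > P
< > < < > Q > P
< > < < > < > > P
< > < < > < > > Q
< > < < > < > > < >

[P [Q < >] [P [Q < [P [Q < >] [P [Q < >]]] >] [P [Q < >]]]]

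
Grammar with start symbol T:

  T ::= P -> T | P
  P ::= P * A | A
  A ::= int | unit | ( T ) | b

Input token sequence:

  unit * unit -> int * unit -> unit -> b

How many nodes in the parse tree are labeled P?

[T [P [P [A unit]] * [A unit]] -> [T [P [P [A int]] * [A unit]] -> [T [P [A unit]] -> [T [P [A b]]]]]]

6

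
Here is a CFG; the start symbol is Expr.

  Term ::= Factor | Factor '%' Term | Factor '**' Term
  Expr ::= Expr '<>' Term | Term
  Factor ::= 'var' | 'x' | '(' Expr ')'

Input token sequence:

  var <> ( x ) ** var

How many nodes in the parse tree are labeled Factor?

[Expr [Expr [Term [Factor var]]] <> [Term [Factor ( [Expr [Term [Factor x]]] )] ** [Term [Factor var]]]]

4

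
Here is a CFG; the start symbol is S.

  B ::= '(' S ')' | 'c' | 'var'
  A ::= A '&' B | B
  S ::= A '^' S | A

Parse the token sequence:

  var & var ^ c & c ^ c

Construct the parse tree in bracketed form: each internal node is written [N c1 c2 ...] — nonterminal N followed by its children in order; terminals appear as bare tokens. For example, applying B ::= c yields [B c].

[S [A [A [B var]] & [B var]] ^ [S [A [A [B c]] & [B c]] ^ [S [A [B c]]]]]

S
A ^ S
A & B ^ S
B & B ^ S
var & B ^ S
var & var ^ S
var & var ^ A ^ S
var & var ^ A & B ^ S
var & var ^ B & B ^ S
var & var ^ c & B ^ S
var & var ^ c & c ^ S
var & var ^ c & c ^ A
var & var ^ c & c ^ B
var & var ^ c & c ^ c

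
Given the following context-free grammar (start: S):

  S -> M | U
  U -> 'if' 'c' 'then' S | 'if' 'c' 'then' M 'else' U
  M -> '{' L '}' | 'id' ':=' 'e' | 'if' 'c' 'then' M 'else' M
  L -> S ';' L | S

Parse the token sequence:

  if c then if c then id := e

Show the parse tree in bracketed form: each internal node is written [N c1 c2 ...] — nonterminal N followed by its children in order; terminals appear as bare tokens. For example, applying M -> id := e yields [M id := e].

[S [U if c then [S [U if c then [S [M id := e]]]]]]

S
U
if c then S
if c then U
if c then if c then S
if c then if c then M
if c then if c then id := e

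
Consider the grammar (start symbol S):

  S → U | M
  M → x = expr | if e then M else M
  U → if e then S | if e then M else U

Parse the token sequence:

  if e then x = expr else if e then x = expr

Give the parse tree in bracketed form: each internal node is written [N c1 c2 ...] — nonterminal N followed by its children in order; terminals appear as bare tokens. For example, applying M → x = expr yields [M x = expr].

[S [U if e then [M x = expr] else [U if e then [S [M x = expr]]]]]

S
U
if e then M else U
if e then x = expr else U
if e then x = expr else if e then S
if e then x = expr else if e then M
if e then x = expr else if e then x = expr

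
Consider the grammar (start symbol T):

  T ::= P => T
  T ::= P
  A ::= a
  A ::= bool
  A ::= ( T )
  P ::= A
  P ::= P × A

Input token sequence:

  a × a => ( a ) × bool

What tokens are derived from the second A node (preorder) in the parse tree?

[T [P [P [A a]] × [A a]] => [T [P [P [A ( [T [P [A a]]] )]] × [A bool]]]]

a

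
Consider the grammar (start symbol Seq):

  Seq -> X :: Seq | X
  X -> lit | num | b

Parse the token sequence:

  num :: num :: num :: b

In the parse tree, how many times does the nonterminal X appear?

[Seq [X num] :: [Seq [X num] :: [Seq [X num] :: [Seq [X b]]]]]

4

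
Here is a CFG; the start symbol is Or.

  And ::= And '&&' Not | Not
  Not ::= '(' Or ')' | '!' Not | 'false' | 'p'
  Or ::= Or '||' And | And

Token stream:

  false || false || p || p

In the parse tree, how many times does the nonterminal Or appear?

4

[Or [Or [Or [Or [And [Not false]]] || [And [Not false]]] || [And [Not p]]] || [And [Not p]]]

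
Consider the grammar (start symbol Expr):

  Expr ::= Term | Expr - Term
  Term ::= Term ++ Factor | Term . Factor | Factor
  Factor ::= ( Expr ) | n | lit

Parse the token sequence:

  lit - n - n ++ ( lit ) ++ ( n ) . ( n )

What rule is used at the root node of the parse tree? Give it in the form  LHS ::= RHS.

Expr ::= Expr - Term

[Expr [Expr [Expr [Term [Factor lit]]] - [Term [Factor n]]] - [Term [Term [Term [Term [Factor n]] ++ [Factor ( [Expr [Term [Factor lit]]] )]] ++ [Factor ( [Expr [Term [Factor n]]] )]] . [Factor ( [Expr [Term [Factor n]]] )]]]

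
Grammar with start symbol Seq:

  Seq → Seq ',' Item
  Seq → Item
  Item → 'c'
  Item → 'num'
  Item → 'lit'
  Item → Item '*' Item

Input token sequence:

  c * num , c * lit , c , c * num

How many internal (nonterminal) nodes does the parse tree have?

14

[Seq [Seq [Seq [Seq [Item [Item c] * [Item num]]] , [Item [Item c] * [Item lit]]] , [Item c]] , [Item [Item c] * [Item num]]]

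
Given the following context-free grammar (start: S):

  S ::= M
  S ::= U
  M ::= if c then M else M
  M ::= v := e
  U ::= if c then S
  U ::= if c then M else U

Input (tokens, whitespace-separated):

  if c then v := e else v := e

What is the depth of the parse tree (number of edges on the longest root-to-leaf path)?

[S [M if c then [M v := e] else [M v := e]]]

3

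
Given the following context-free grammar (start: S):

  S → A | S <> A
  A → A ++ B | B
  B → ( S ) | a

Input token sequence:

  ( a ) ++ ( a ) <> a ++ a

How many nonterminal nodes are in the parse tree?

16

[S [S [A [A [B ( [S [A [B a]]] )]] ++ [B ( [S [A [B a]]] )]]] <> [A [A [B a]] ++ [B a]]]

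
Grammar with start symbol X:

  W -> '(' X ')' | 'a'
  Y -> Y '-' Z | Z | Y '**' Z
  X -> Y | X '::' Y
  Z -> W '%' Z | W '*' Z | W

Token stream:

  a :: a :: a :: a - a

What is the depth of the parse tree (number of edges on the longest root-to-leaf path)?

7

[X [X [X [X [Y [Z [W a]]]] :: [Y [Z [W a]]]] :: [Y [Z [W a]]]] :: [Y [Y [Z [W a]]] - [Z [W a]]]]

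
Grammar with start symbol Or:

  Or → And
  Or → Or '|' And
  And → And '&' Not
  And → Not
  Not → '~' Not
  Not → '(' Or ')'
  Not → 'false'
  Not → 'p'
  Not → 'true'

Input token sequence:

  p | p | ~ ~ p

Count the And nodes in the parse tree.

[Or [Or [Or [And [Not p]]] | [And [Not p]]] | [And [Not ~ [Not ~ [Not p]]]]]

3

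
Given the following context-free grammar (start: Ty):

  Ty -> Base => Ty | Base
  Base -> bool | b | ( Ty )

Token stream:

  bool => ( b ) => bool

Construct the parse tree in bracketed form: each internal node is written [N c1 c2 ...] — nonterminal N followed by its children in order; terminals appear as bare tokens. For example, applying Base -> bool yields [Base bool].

Ty
Base => Ty
bool => Ty
bool => Base => Ty
bool => ( Ty ) => Ty
bool => ( Base ) => Ty
bool => ( b ) => Ty
bool => ( b ) => Base
bool => ( b ) => bool

[Ty [Base bool] => [Ty [Base ( [Ty [Base b]] )] => [Ty [Base bool]]]]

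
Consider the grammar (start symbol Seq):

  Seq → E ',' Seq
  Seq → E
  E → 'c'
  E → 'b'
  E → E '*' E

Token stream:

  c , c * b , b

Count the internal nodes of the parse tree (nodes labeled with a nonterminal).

8

[Seq [E c] , [Seq [E [E c] * [E b]] , [Seq [E b]]]]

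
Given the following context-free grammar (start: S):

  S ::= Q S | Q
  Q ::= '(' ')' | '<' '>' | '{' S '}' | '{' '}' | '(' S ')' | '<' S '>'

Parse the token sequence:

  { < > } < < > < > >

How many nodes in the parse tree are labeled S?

[S [Q { [S [Q < >]] }] [S [Q < [S [Q < >] [S [Q < >]]] >]]]

5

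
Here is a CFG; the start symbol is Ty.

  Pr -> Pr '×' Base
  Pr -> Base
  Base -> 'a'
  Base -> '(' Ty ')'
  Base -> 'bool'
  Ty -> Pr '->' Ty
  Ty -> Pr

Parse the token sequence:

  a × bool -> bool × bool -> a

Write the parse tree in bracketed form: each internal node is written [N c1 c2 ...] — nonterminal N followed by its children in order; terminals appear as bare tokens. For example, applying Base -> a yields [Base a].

Ty
Pr -> Ty
Pr × Base -> Ty
Base × Base -> Ty
a × Base -> Ty
a × bool -> Ty
a × bool -> Pr -> Ty
a × bool -> Pr × Base -> Ty
a × bool -> Base × Base -> Ty
a × bool -> bool × Base -> Ty
a × bool -> bool × bool -> Ty
a × bool -> bool × bool -> Pr
a × bool -> bool × bool -> Base
a × bool -> bool × bool -> a

[Ty [Pr [Pr [Base a]] × [Base bool]] -> [Ty [Pr [Pr [Base bool]] × [Base bool]] -> [Ty [Pr [Base a]]]]]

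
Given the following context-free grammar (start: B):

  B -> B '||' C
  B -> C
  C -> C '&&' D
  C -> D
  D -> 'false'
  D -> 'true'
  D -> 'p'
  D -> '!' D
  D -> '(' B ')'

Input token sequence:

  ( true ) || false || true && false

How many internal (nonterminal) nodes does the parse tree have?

[B [B [B [C [D ( [B [C [D true]]] )]]] || [C [D false]]] || [C [C [D true]] && [D false]]]

14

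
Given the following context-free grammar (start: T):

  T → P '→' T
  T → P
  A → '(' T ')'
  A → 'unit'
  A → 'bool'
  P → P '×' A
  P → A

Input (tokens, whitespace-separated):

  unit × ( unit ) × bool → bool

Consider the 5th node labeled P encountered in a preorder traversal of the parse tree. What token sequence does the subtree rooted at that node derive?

bool

[T [P [P [P [A unit]] × [A ( [T [P [A unit]]] )]] × [A bool]] → [T [P [A bool]]]]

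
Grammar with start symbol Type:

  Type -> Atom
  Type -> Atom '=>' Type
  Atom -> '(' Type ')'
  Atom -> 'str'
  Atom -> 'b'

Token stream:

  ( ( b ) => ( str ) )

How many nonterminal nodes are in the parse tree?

[Type [Atom ( [Type [Atom ( [Type [Atom b]] )] => [Type [Atom ( [Type [Atom str]] )]]] )]]

10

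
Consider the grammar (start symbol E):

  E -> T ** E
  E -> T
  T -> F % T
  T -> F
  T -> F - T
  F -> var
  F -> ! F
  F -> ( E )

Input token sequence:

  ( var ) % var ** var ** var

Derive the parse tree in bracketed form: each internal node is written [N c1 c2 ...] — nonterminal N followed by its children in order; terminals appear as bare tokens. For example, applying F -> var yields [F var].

[E [T [F ( [E [T [F var]]] )] % [T [F var]]] ** [E [T [F var]] ** [E [T [F var]]]]]

E
T ** E
F % T ** E
( E ) % T ** E
( T ) % T ** E
( F ) % T ** E
( var ) % T ** E
( var ) % F ** E
( var ) % var ** E
( var ) % var ** T ** E
( var ) % var ** F ** E
( var ) % var ** var ** E
( var ) % var ** var ** T
( var ) % var ** var ** F
( var ) % var ** var ** var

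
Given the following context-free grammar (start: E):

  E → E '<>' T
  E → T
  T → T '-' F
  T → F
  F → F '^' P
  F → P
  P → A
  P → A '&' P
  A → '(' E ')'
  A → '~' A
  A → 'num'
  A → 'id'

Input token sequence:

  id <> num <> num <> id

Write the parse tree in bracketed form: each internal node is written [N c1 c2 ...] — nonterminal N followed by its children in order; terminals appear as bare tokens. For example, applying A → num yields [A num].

E
E <> T
E <> T <> T
E <> T <> T <> T
T <> T <> T <> T
F <> T <> T <> T
P <> T <> T <> T
A <> T <> T <> T
id <> T <> T <> T
id <> F <> T <> T
id <> P <> T <> T
id <> A <> T <> T
id <> num <> T <> T
id <> num <> F <> T
id <> num <> P <> T
id <> num <> A <> T
id <> num <> num <> T
id <> num <> num <> F
id <> num <> num <> P
id <> num <> num <> A
id <> num <> num <> id

[E [E [E [E [T [F [P [A id]]]]] <> [T [F [P [A num]]]]] <> [T [F [P [A num]]]]] <> [T [F [P [A id]]]]]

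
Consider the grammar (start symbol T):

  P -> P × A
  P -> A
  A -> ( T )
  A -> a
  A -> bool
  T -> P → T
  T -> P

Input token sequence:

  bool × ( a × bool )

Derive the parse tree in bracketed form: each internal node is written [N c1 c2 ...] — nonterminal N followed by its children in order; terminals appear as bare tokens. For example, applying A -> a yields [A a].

T
P
P × A
A × A
bool × A
bool × ( T )
bool × ( P )
bool × ( P × A )
bool × ( A × A )
bool × ( a × A )
bool × ( a × bool )

[T [P [P [A bool]] × [A ( [T [P [P [A a]] × [A bool]]] )]]]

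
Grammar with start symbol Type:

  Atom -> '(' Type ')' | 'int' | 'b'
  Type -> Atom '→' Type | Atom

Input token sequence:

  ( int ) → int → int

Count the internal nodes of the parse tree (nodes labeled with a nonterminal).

[Type [Atom ( [Type [Atom int]] )] → [Type [Atom int] → [Type [Atom int]]]]

8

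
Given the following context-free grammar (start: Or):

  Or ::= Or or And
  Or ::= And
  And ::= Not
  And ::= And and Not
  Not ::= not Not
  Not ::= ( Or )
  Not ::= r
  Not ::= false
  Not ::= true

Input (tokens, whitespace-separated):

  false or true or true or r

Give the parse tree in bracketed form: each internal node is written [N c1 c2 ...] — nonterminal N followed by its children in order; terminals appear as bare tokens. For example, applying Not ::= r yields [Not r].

Or
Or or And
Or or And or And
Or or And or And or And
And or And or And or And
Not or And or And or And
false or And or And or And
false or Not or And or And
false or true or And or And
false or true or Not or And
false or true or true or And
false or true or true or Not
false or true or true or r

[Or [Or [Or [Or [And [Not false]]] or [And [Not true]]] or [And [Not true]]] or [And [Not r]]]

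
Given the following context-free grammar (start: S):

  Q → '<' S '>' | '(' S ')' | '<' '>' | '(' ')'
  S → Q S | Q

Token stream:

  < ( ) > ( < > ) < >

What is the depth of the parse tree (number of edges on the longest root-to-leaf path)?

[S [Q < [S [Q ( )]] >] [S [Q ( [S [Q < >]] )] [S [Q < >]]]]

5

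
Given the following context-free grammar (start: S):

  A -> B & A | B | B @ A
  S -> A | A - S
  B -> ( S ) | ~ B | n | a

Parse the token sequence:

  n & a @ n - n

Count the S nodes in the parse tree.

[S [A [B n] & [A [B a] @ [A [B n]]]] - [S [A [B n]]]]

2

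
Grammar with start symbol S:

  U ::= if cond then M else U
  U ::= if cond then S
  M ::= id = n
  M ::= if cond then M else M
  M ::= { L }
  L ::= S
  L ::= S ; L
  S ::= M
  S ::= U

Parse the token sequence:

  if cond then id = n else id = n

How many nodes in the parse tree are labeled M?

[S [M if cond then [M id = n] else [M id = n]]]

3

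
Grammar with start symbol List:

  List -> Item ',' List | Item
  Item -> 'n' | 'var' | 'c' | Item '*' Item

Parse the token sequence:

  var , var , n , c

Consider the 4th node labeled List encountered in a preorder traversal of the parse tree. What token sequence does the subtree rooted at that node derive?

c

[List [Item var] , [List [Item var] , [List [Item n] , [List [Item c]]]]]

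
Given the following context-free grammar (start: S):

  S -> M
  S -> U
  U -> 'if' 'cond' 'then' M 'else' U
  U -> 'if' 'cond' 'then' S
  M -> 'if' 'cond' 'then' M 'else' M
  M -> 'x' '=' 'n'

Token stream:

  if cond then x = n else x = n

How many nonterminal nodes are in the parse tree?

[S [M if cond then [M x = n] else [M x = n]]]

4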